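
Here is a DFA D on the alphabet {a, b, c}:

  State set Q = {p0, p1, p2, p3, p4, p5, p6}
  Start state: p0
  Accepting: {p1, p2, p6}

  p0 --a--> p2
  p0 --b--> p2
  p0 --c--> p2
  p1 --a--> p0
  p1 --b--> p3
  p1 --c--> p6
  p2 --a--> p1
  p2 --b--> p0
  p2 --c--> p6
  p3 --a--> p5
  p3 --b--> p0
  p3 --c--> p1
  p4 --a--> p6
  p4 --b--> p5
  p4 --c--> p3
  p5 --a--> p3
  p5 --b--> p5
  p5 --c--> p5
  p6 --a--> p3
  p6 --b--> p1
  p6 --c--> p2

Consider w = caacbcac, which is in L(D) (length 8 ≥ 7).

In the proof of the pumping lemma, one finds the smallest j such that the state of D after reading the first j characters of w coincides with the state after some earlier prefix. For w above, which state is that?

State sequence: p0 -c-> p2 -a-> p1 -a-> p0 -c-> p2 -b-> p0 -c-> p2 -a-> p1 -c-> p6
First repeat at step 3: p0 was already visited.

The earliest repeat is at step j = 3: D is in p0, which it already visited at step i = 0.

p0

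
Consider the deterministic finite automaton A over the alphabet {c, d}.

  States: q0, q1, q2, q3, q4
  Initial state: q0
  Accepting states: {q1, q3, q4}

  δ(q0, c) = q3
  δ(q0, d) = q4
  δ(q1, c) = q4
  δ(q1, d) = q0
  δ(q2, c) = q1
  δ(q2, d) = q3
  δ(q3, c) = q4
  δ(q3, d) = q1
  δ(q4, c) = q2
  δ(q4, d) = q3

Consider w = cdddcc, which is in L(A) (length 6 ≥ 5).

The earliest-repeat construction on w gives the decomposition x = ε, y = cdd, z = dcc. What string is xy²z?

xy^2z = ε·cdd·cdd·dcc = cddcdddcc.
Reading y = cdd takes A from q0 back to q0, so after x·y·y the machine is still in q0, and z then leads to the accepting state q1. Hence cddcdddcc ∈ L(A).

cddcdddcc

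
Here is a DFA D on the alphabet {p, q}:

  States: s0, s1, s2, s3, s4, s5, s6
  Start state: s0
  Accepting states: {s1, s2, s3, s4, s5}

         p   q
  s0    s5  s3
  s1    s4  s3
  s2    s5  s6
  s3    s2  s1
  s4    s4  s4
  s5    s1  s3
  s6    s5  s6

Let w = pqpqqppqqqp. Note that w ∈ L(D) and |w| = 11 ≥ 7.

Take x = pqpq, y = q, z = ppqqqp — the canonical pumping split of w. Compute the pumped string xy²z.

pqpqqqppqqqp

xy^2z = pqpq·q·q·ppqqqp = pqpqqqppqqqp.
Reading y = q takes D from s6 back to s6, so after x·y·y the machine is still in s6, and z then leads to the accepting state s2. Hence pqpqqqppqqqp ∈ L(D).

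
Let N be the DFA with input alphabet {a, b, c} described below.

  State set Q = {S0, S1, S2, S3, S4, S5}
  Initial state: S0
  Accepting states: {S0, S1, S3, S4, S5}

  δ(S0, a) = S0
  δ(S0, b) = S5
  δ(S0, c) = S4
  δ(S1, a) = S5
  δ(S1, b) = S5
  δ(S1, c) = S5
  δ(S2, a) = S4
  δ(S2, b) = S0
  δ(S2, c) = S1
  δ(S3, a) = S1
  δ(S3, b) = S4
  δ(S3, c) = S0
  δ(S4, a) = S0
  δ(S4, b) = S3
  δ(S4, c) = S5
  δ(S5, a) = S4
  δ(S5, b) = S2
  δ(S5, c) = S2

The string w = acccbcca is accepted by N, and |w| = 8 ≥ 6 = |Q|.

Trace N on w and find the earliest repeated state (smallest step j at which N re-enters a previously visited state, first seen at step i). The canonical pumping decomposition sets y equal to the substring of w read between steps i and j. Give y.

Run of N on w = a c c c b c c a:
  step 0: S0  (start)
  step 1: S0  (read a: S0→S0)   ← first repeat (S0 seen earlier)
  step 2: S4  (read c: S0→S4)
  step 3: S5  (read c: S4→S5)
  step 4: S2  (read c: S5→S2)
  step 5: S0  (read b: S2→S0)
  step 6: S4  (read c: S0→S4)
  step 7: S5  (read c: S4→S5)
  step 8: S4  (read a: S5→S4)

So i = 0, j = 1, giving x = w[0:0] = ε, y = w[0:1] = a, z = w[1:8] = cccbcca.
Check: |xy| = 1 ≤ 6 and |y| = 1 ≥ 1. Reading y takes N from S0 back to S0, so every xyⁱz is accepted.

a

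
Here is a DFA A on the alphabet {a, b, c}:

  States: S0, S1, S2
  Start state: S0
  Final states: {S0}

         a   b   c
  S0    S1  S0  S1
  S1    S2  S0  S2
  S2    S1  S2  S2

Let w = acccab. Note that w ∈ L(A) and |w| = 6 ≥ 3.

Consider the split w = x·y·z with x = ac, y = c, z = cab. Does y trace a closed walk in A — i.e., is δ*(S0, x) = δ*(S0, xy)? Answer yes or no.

yes

Run of A on the first 3 characters of w = a c c:
  step 0: S0  (start)
  step 1: S1  (read a: S0→S1)
  step 2: S2  (read c: S1→S2)
  step 3: S2  (read c: S2→S2)

After x (step 2): S2. After xy (step 3): S2.
They match, so y = c drives A around a cycle from S2 back to itself; pumping y any number of times keeps A in S2 before reading z, and xyⁱz ∈ L(A) for every i ≥ 0.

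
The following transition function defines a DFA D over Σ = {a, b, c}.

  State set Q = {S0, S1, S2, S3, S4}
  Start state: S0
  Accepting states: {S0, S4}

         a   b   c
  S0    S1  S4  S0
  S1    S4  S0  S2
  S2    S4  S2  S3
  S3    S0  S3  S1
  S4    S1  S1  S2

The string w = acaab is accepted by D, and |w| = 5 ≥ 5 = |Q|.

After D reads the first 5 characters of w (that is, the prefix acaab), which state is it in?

Run of D on the first 5 characters of w = a c a a b:
  step 0: S0  (start)
  step 1: S1  (read a: S0→S1)
  step 2: S2  (read c: S1→S2)
  step 3: S4  (read a: S2→S4)
  step 4: S1  (read a: S4→S1)
  step 5: S0  (read b: S1→S0)

After reading 5 characters, D is in state S0.

S0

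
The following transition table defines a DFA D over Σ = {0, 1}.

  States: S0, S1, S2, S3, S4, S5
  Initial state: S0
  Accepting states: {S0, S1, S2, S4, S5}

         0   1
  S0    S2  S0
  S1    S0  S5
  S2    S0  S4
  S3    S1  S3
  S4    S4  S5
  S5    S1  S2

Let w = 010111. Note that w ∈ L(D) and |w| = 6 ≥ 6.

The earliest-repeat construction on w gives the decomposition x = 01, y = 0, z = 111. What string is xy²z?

0100111

xy^2z = 01·0·0·111 = 0100111.
Reading y = 0 takes D from S4 back to S4, so after x·y·y the machine is still in S4, and z then leads to the accepting state S4. Hence 0100111 ∈ L(D).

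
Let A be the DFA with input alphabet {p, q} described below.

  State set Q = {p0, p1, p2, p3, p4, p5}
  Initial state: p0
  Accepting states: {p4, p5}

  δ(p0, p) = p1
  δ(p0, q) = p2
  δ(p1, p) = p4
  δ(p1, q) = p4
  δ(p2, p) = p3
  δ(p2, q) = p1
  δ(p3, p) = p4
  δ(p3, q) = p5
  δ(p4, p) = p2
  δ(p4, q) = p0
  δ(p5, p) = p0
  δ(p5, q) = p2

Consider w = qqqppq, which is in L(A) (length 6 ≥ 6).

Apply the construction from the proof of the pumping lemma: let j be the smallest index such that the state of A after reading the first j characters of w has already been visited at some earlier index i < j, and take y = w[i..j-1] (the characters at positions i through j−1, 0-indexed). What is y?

qqp

Run of A on w = q q q p p q:
  step 0: p0  (start)
  step 1: p2  (read q: p0→p2)
  step 2: p1  (read q: p2→p1)
  step 3: p4  (read q: p1→p4)
  step 4: p2  (read p: p4→p2)   ← first repeat (p2 seen earlier)
  step 5: p3  (read p: p2→p3)
  step 6: p5  (read q: p3→p5)

So i = 1, j = 4, giving x = w[0:1] = q, y = w[1:4] = qqp, z = w[4:6] = pq.
Check: |xy| = 4 ≤ 6 and |y| = 3 ≥ 1. Reading y takes A from p2 back to p2, so every xyⁱz is accepted.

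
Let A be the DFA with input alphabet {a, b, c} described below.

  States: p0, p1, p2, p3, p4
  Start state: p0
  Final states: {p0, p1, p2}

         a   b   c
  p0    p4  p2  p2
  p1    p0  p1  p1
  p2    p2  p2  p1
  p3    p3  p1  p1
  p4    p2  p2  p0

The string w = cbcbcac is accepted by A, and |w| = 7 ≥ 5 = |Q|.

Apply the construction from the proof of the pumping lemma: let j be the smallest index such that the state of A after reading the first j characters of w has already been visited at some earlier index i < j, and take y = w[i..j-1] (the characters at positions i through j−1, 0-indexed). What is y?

Run of A on w = c b c b c a c:
  step 0: p0  (start)
  step 1: p2  (read c: p0→p2)
  step 2: p2  (read b: p2→p2)   ← first repeat (p2 seen earlier)
  step 3: p1  (read c: p2→p1)
  step 4: p1  (read b: p1→p1)
  step 5: p1  (read c: p1→p1)
  step 6: p0  (read a: p1→p0)
  step 7: p2  (read c: p0→p2)

So i = 1, j = 2, giving x = w[0:1] = c, y = w[1:2] = b, z = w[2:7] = cbcac.
Check: |xy| = 2 ≤ 5 and |y| = 1 ≥ 1. Reading y takes A from p2 back to p2, so every xyⁱz is accepted.
Since A has 5 states, any run of length ≥ 5 visits 5+1 states, so by pigeonhole some state repeats within the first 5 steps — that repeat gives the pumpable loop.

b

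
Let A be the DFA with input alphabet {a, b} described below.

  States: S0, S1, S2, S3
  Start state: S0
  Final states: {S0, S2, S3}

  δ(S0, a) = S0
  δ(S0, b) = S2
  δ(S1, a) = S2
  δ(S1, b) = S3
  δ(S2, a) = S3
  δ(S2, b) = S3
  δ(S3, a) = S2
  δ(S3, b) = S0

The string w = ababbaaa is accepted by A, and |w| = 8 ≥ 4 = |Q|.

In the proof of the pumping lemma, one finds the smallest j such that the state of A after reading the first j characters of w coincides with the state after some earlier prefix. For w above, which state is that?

Run of A on w = a b a b b a a a:
  step 0: S0  (start)
  step 1: S0  (read a: S0→S0)   ← first repeat (S0 seen earlier)
  step 2: S2  (read b: S0→S2)
  step 3: S3  (read a: S2→S3)
  step 4: S0  (read b: S3→S0)
  step 5: S2  (read b: S0→S2)
  step 6: S3  (read a: S2→S3)
  step 7: S2  (read a: S3→S2)
  step 8: S3  (read a: S2→S3)

The earliest repeat is at step j = 1: A is in S0, which it already visited at step i = 0.
With |Q| = 4, pigeonhole forces a state repeat no later than step 4; the substring read between the first and second visits to that state can be pumped.

S0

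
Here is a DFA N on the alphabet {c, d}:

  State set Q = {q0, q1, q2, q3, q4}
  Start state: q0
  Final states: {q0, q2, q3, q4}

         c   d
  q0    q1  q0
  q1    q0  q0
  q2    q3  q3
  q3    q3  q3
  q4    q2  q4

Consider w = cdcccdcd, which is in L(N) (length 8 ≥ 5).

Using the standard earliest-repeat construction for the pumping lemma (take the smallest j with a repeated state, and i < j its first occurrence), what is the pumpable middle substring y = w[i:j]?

State sequence: q0 -c-> q1 -d-> q0 -c-> q1 -c-> q0 -c-> q1 -d-> q0 -c-> q1 -d-> q0
First repeat at step 2: q0 was already visited.

So i = 0, j = 2, giving x = w[0:0] = ε, y = w[0:2] = cd, z = w[2:8] = cccdcd.
Check: |xy| = 2 ≤ 5 and |y| = 2 ≥ 1. Reading y takes N from q0 back to q0, so every xyⁱz is accepted.
With |Q| = 5, pigeonhole forces a state repeat no later than step 5; the substring read between the first and second visits to that state can be pumped.

cd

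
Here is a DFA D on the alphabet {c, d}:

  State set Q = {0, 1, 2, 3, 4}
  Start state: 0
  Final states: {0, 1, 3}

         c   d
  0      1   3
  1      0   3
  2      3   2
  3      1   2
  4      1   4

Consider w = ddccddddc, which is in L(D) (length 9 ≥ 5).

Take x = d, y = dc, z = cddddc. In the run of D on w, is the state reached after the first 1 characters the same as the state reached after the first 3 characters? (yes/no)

Run of D on the first 3 characters of w = d d c:
  step 0: 0  (start)
  step 1: 3  (read d: 0→3)
  step 2: 2  (read d: 3→2)
  step 3: 3  (read c: 2→3)

After x (step 1): 3. After xy (step 3): 3.
They match, so y = dc drives D around a cycle from 3 back to itself; pumping y any number of times keeps D in 3 before reading z, and xyⁱz ∈ L(D) for every i ≥ 0.

yes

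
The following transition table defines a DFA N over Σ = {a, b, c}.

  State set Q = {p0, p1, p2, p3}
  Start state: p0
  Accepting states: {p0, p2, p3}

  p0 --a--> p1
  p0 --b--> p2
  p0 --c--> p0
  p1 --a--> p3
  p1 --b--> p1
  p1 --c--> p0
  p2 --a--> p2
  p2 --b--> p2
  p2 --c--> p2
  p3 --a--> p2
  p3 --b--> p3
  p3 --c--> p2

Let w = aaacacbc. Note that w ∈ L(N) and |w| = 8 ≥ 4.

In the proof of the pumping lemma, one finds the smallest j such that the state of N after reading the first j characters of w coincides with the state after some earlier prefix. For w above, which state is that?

State sequence: p0 -a-> p1 -a-> p3 -a-> p2 -c-> p2 -a-> p2 -c-> p2 -b-> p2 -c-> p2
First repeat at step 4: p2 was already visited.

The earliest repeat is at step j = 4: N is in p2, which it already visited at step i = 3.
With |Q| = 4, pigeonhole forces a state repeat no later than step 4; the substring read between the first and second visits to that state can be pumped.

p2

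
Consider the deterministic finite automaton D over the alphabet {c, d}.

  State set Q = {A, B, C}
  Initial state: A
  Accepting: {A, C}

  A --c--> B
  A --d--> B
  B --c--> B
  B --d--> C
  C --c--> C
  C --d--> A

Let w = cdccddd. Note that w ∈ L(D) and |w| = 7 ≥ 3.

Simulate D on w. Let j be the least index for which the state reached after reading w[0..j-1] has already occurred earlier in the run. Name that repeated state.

State sequence: A -c-> B -d-> C -c-> C -c-> C -d-> A -d-> B -d-> C
First repeat at step 3: C was already visited.

The earliest repeat is at step j = 3: D is in C, which it already visited at step i = 2.
Pumping length from the standard proof: p = 3 (the number of states). The repeated state found above gives |xy| = j ≤ 3 and |y| = j − i ≥ 1.

C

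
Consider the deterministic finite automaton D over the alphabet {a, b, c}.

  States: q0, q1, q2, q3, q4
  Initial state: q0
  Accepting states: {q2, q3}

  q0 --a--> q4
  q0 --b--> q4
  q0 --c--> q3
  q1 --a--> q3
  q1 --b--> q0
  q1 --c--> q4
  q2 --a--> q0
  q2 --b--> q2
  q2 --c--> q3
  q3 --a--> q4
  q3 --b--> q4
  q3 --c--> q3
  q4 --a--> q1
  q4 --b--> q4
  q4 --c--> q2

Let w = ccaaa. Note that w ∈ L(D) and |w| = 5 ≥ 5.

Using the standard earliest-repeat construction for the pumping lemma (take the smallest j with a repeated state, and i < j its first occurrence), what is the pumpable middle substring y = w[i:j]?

State sequence: q0 -c-> q3 -c-> q3 -a-> q4 -a-> q1 -a-> q3
First repeat at step 2: q3 was already visited.

So i = 1, j = 2, giving x = w[0:1] = c, y = w[1:2] = c, z = w[2:5] = aaa.
Check: |xy| = 2 ≤ 5 and |y| = 1 ≥ 1. Reading y takes D from q3 back to q3, so every xyⁱz is accepted.
Since D has 5 states, any run of length ≥ 5 visits 5+1 states, so by pigeonhole some state repeats within the first 5 steps — that repeat gives the pumpable loop.

c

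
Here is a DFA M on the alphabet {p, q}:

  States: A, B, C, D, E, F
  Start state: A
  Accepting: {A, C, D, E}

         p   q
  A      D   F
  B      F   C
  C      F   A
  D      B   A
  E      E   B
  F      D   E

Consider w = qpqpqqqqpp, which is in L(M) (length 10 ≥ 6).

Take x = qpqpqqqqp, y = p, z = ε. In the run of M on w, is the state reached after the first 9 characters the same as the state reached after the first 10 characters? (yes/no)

Run of M on the first 10 characters of w = q p q p q q q q p p:
  step 0: A  (start)
  step 1: F  (read q: A→F)
  step 2: D  (read p: F→D)
  step 3: A  (read q: D→A)
  step 4: D  (read p: A→D)
  step 5: A  (read q: D→A)
  step 6: F  (read q: A→F)
  step 7: E  (read q: F→E)
  step 8: B  (read q: E→B)
  step 9: F  (read p: B→F)
  step 10: D  (read p: F→D)

After x (step 9): F. After xy (step 10): D.
They differ (F ≠ D), so y is not a cycle from the state after x; this split is not the one the pumping-lemma construction produces, and pumping y need not keep the string in L(M).

no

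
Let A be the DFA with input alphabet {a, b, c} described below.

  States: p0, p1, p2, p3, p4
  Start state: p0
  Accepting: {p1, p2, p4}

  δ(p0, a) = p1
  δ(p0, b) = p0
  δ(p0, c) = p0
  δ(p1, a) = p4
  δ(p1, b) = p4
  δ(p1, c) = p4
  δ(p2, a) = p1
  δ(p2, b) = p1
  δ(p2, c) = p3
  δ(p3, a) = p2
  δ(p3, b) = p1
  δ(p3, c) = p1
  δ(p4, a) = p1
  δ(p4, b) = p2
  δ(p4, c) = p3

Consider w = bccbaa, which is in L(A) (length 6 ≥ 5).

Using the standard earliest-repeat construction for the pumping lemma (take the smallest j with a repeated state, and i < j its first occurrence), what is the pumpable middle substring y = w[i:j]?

State sequence: p0 -b-> p0 -c-> p0 -c-> p0 -b-> p0 -a-> p1 -a-> p4
First repeat at step 1: p0 was already visited.

So i = 0, j = 1, giving x = w[0:0] = ε, y = w[0:1] = b, z = w[1:6] = ccbaa.
Check: |xy| = 1 ≤ 5 and |y| = 1 ≥ 1. Reading y takes A from p0 back to p0, so every xyⁱz is accepted.

b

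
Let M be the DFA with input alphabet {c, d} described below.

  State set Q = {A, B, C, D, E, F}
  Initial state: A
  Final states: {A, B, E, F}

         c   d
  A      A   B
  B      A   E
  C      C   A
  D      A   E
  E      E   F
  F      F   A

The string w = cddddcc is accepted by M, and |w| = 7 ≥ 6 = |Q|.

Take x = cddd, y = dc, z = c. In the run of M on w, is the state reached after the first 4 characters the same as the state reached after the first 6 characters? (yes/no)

Run of M on the first 6 characters of w = c d d d d c:
  step 0: A  (start)
  step 1: A  (read c: A→A)
  step 2: B  (read d: A→B)
  step 3: E  (read d: B→E)
  step 4: F  (read d: E→F)
  step 5: A  (read d: F→A)
  step 6: A  (read c: A→A)

After x (step 4): F. After xy (step 6): A.
They differ (F ≠ A), so y is not a cycle from the state after x; this split is not the one the pumping-lemma construction produces, and pumping y need not keep the string in L(M).

no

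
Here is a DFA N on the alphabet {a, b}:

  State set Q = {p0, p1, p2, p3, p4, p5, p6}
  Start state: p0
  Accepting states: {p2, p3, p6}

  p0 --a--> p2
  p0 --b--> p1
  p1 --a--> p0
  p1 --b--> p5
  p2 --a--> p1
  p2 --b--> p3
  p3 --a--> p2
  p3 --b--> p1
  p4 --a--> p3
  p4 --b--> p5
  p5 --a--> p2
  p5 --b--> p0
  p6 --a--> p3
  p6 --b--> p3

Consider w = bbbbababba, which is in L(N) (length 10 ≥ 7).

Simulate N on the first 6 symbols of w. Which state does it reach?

p1

Run of N on the first 6 characters of w = b b b b a b:
  step 0: p0  (start)
  step 1: p1  (read b: p0→p1)
  step 2: p5  (read b: p1→p5)
  step 3: p0  (read b: p5→p0)
  step 4: p1  (read b: p0→p1)
  step 5: p0  (read a: p1→p0)
  step 6: p1  (read b: p0→p1)

After reading 6 characters, N is in state p1.
(This kind of state-tracing is the core of the pumping-lemma construction: with 7 states, pigeonhole forces a repeat within the first 7 steps.)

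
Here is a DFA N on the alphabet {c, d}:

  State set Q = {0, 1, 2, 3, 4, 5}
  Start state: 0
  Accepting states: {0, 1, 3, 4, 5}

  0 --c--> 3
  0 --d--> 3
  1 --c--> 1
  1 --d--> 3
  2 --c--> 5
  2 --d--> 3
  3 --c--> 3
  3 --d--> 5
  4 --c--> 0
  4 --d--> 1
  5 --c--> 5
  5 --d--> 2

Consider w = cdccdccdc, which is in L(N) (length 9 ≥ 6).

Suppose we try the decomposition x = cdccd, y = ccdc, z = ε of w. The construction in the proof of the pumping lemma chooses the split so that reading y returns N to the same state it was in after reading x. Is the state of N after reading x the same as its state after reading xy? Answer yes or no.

no

Run of N on the first 9 characters of w = c d c c d c c d c:
  step 0: 0  (start)
  step 1: 3  (read c: 0→3)
  step 2: 5  (read d: 3→5)
  step 3: 5  (read c: 5→5)
  step 4: 5  (read c: 5→5)
  step 5: 2  (read d: 5→2)
  step 6: 5  (read c: 2→5)
  step 7: 5  (read c: 5→5)
  step 8: 2  (read d: 5→2)
  step 9: 5  (read c: 2→5)

After x (step 5): 2. After xy (step 9): 5.
They differ (2 ≠ 5), so y is not a cycle from the state after x; this split is not the one the pumping-lemma construction produces, and pumping y need not keep the string in L(N).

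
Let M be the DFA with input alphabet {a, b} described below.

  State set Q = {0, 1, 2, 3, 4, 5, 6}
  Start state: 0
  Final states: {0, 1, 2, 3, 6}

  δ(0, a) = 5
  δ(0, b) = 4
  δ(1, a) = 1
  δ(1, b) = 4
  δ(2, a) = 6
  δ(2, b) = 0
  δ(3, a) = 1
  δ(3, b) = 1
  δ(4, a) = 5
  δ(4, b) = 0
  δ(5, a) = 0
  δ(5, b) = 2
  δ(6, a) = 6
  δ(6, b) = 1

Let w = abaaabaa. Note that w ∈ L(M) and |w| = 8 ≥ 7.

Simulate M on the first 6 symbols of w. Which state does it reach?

State sequence: 0 -a-> 5 -b-> 2 -a-> 6 -a-> 6 -a-> 6 -b-> 1

After reading 6 characters, M is in state 1.

1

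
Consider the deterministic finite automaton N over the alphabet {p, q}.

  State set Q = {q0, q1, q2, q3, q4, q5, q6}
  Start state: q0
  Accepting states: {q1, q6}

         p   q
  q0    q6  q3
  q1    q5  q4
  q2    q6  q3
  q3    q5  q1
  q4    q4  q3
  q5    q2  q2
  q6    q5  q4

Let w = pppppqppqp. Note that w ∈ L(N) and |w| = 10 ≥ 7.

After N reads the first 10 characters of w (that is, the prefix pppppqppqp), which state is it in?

q6

Run of N on the first 10 characters of w = p p p p p q p p q p:
  step 0: q0  (start)
  step 1: q6  (read p: q0→q6)
  step 2: q5  (read p: q6→q5)
  step 3: q2  (read p: q5→q2)
  step 4: q6  (read p: q2→q6)
  step 5: q5  (read p: q6→q5)
  step 6: q2  (read q: q5→q2)
  step 7: q6  (read p: q2→q6)
  step 8: q5  (read p: q6→q5)
  step 9: q2  (read q: q5→q2)
  step 10: q6  (read p: q2→q6)

After reading 10 characters, N is in state q6.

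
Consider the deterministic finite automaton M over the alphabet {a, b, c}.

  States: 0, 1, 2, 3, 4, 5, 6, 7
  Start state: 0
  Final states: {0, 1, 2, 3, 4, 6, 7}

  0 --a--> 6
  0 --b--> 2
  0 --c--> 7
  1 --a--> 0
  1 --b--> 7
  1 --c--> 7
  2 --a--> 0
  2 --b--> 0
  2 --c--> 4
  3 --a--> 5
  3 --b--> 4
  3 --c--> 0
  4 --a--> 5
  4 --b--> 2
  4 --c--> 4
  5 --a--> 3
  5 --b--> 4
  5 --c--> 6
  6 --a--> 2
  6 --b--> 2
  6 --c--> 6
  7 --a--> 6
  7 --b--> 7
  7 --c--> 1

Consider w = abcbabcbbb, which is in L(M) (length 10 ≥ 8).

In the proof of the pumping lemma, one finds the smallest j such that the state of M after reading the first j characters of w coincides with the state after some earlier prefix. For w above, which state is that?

State sequence: 0 -a-> 6 -b-> 2 -c-> 4 -b-> 2 -a-> 0 -b-> 2 -c-> 4 -b-> 2 -b-> 0 -b-> 2
First repeat at step 4: 2 was already visited.

The earliest repeat is at step j = 4: M is in 2, which it already visited at step i = 2.

2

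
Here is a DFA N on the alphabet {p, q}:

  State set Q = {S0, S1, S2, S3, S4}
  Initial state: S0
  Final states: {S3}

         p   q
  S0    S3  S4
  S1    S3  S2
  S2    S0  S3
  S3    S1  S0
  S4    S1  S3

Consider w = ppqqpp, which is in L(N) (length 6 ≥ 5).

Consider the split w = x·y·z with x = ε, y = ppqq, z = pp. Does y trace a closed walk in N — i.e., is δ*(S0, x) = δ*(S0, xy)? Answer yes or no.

State sequence: S0 -p-> S3 -p-> S1 -q-> S2 -q-> S3

After x (step 0): S0. After xy (step 4): S3.
They differ (S0 ≠ S3), so y is not a cycle from the state after x; this split is not the one the pumping-lemma construction produces, and pumping y need not keep the string in L(N).

no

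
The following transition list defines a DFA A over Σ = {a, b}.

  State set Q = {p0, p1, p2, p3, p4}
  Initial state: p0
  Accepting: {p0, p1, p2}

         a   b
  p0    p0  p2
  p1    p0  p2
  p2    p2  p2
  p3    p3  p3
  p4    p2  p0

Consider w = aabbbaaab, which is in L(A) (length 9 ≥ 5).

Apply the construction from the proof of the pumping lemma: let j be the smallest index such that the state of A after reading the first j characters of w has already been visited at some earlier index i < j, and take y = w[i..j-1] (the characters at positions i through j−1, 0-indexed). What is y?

a

State sequence: p0 -a-> p0 -a-> p0 -b-> p2 -b-> p2 -b-> p2 -a-> p2 -a-> p2 -a-> p2 -b-> p2
First repeat at step 1: p0 was already visited.

So i = 0, j = 1, giving x = w[0:0] = ε, y = w[0:1] = a, z = w[1:9] = abbbaaab.
Check: |xy| = 1 ≤ 5 and |y| = 1 ≥ 1. Reading y takes A from p0 back to p0, so every xyⁱz is accepted.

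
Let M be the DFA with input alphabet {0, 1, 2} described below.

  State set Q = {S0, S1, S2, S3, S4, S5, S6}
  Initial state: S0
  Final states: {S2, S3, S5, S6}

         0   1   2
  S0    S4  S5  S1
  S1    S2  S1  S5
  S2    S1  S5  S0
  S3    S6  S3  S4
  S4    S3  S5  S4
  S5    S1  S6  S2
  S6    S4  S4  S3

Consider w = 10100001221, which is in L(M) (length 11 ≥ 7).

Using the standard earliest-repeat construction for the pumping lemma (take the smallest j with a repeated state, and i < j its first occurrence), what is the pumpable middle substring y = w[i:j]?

State sequence: S0 -1-> S5 -0-> S1 -1-> S1 -0-> S2 -0-> S1 -0-> S2 -0-> S1 -1-> S1 -2-> S5 -2-> S2 -1-> S5
First repeat at step 3: S1 was already visited.

So i = 2, j = 3, giving x = w[0:2] = 10, y = w[2:3] = 1, z = w[3:11] = 00001221.
Check: |xy| = 3 ≤ 7 and |y| = 1 ≥ 1. Reading y takes M from S1 back to S1, so every xyⁱz is accepted.

1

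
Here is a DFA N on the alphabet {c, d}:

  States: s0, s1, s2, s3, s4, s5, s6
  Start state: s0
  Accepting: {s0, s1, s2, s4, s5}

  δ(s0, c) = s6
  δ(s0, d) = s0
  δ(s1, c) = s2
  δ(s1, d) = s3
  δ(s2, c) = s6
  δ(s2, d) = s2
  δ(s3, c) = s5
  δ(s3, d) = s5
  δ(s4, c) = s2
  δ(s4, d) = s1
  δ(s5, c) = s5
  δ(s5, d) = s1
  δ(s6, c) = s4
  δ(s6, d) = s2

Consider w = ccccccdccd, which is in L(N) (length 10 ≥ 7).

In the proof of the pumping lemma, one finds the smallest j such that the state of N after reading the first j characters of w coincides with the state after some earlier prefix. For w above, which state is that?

s6

Run of N on w = c c c c c c d c c d:
  step 0: s0  (start)
  step 1: s6  (read c: s0→s6)
  step 2: s4  (read c: s6→s4)
  step 3: s2  (read c: s4→s2)
  step 4: s6  (read c: s2→s6)   ← first repeat (s6 seen earlier)
  step 5: s4  (read c: s6→s4)
  step 6: s2  (read c: s4→s2)
  step 7: s2  (read d: s2→s2)
  step 8: s6  (read c: s2→s6)
  step 9: s4  (read c: s6→s4)
  step 10: s1  (read d: s4→s1)

The earliest repeat is at step j = 4: N is in s6, which it already visited at step i = 1.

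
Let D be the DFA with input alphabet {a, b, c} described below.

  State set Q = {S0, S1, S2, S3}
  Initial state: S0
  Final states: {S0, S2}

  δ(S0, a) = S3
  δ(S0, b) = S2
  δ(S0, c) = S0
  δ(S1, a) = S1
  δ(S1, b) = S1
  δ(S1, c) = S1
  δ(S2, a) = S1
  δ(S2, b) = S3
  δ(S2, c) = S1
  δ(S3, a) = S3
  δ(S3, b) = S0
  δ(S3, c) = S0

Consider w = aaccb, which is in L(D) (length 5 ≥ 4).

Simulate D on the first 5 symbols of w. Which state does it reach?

State sequence: S0 -a-> S3 -a-> S3 -c-> S0 -c-> S0 -b-> S2

After reading 5 characters, D is in state S2.
(This kind of state-tracing is the core of the pumping-lemma construction: with 4 states, pigeonhole forces a repeat within the first 4 steps.)

S2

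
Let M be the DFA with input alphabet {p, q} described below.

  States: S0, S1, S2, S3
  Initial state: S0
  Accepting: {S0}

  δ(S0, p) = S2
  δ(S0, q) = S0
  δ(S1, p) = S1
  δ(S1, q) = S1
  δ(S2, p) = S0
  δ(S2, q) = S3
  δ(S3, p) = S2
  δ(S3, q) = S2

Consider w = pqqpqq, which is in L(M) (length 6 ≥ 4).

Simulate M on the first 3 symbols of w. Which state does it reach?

S2

Run of M on the first 3 characters of w = p q q:
  step 0: S0  (start)
  step 1: S2  (read p: S0→S2)
  step 2: S3  (read q: S2→S3)
  step 3: S2  (read q: S3→S2)

After reading 3 characters, M is in state S2.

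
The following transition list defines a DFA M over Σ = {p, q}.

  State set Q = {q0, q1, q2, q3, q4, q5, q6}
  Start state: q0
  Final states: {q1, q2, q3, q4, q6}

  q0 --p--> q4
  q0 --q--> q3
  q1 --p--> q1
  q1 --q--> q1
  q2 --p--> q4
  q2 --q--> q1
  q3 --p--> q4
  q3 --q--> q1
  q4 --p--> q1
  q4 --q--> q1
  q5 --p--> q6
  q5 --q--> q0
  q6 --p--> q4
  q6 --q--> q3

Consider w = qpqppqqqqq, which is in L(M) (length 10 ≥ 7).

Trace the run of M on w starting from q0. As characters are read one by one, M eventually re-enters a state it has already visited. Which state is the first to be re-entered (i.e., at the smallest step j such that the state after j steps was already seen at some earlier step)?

State sequence: q0 -q-> q3 -p-> q4 -q-> q1 -p-> q1 -p-> q1 -q-> q1 -q-> q1 -q-> q1 -q-> q1 -q-> q1
First repeat at step 4: q1 was already visited.

The earliest repeat is at step j = 4: M is in q1, which it already visited at step i = 3.

q1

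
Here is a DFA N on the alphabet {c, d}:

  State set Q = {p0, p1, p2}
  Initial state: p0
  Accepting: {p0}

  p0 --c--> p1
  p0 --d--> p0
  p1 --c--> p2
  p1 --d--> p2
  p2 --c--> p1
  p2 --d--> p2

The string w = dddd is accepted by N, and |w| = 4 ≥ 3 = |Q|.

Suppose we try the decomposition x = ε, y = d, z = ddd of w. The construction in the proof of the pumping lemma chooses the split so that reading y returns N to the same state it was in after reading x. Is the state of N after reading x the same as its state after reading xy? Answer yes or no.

yes

Run of N on the first 1 characters of w = d:
  step 0: p0  (start)
  step 1: p0  (read d: p0→p0)

After x (step 0): p0. After xy (step 1): p0.
They match, so y = d drives N around a cycle from p0 back to itself; pumping y any number of times keeps N in p0 before reading z, and xyⁱz ∈ L(N) for every i ≥ 0.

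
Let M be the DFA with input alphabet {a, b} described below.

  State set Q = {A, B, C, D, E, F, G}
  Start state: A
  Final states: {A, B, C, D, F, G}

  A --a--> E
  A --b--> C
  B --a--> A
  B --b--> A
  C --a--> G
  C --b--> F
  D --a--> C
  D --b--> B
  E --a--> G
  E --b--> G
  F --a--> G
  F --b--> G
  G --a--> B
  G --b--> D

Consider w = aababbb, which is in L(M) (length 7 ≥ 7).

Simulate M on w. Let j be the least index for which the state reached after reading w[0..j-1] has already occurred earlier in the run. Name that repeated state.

G

State sequence: A -a-> E -a-> G -b-> D -a-> C -b-> F -b-> G -b-> D
First repeat at step 6: G was already visited.

The earliest repeat is at step j = 6: M is in G, which it already visited at step i = 2.
The DFA has 7 states, so the proof of the pumping lemma guarantees a repeated state among the first 7+1 visited; the segment between the two visits is the pumpable y.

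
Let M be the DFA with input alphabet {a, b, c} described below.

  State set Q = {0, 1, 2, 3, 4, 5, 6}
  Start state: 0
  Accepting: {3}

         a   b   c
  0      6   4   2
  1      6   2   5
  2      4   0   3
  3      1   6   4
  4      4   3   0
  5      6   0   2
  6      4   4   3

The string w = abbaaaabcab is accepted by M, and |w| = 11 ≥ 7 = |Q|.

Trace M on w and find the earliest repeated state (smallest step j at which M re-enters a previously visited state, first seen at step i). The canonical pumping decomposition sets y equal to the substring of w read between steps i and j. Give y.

State sequence: 0 -a-> 6 -b-> 4 -b-> 3 -a-> 1 -a-> 6 -a-> 4 -a-> 4 -b-> 3 -c-> 4 -a-> 4 -b-> 3
First repeat at step 5: 6 was already visited.

So i = 1, j = 5, giving x = w[0:1] = a, y = w[1:5] = bbaa, z = w[5:11] = aabcab.
Check: |xy| = 5 ≤ 7 and |y| = 4 ≥ 1. Reading y takes M from 6 back to 6, so every xyⁱz is accepted.
Since M has 7 states, any run of length ≥ 7 visits 7+1 states, so by pigeonhole some state repeats within the first 7 steps — that repeat gives the pumpable loop.

bbaa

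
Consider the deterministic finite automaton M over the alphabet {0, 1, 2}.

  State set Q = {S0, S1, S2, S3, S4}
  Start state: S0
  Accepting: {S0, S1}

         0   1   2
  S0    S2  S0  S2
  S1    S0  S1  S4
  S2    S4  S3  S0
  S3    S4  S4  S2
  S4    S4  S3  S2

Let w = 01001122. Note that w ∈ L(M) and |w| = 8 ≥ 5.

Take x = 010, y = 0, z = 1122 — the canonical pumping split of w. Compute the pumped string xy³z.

0100001122

xy^3z = 010·0·0·0·1122 = 0100001122.
Reading y = 0 takes M from S4 back to S4, so after x·y·y·y the machine is still in S4, and z then leads to the accepting state S0. Hence 0100001122 ∈ L(M).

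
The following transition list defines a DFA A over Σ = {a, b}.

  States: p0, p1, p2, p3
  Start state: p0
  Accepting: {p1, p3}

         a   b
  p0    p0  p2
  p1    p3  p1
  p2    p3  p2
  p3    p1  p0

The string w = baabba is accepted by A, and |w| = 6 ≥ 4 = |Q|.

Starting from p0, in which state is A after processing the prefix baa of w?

State sequence: p0 -b-> p2 -a-> p3 -a-> p1

After reading 3 characters, A is in state p1.
(This kind of state-tracing is the core of the pumping-lemma construction: with 4 states, pigeonhole forces a repeat within the first 4 steps.)

p1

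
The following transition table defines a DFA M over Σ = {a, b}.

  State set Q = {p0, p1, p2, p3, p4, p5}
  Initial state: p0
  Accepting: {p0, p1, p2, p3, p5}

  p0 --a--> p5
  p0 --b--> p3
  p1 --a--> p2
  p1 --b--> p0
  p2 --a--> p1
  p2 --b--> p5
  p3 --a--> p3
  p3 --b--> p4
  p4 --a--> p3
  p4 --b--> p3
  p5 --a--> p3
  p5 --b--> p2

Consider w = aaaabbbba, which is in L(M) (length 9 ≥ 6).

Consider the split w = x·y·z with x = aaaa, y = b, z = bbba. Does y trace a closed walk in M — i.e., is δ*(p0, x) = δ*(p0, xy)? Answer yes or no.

no

State sequence: p0 -a-> p5 -a-> p3 -a-> p3 -a-> p3 -b-> p4

After x (step 4): p3. After xy (step 5): p4.
They differ (p3 ≠ p4), so y is not a cycle from the state after x; this split is not the one the pumping-lemma construction produces, and pumping y need not keep the string in L(M).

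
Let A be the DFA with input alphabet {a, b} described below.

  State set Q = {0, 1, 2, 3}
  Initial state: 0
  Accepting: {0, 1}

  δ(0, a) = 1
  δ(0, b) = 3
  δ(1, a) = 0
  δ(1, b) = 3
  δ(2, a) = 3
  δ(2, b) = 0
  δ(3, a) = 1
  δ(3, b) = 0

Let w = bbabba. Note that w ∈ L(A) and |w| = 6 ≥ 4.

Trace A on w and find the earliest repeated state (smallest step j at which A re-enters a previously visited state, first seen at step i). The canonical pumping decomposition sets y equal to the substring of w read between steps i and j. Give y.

bb

State sequence: 0 -b-> 3 -b-> 0 -a-> 1 -b-> 3 -b-> 0 -a-> 1
First repeat at step 2: 0 was already visited.

So i = 0, j = 2, giving x = w[0:0] = ε, y = w[0:2] = bb, z = w[2:6] = abba.
Check: |xy| = 2 ≤ 4 and |y| = 2 ≥ 1. Reading y takes A from 0 back to 0, so every xyⁱz is accepted.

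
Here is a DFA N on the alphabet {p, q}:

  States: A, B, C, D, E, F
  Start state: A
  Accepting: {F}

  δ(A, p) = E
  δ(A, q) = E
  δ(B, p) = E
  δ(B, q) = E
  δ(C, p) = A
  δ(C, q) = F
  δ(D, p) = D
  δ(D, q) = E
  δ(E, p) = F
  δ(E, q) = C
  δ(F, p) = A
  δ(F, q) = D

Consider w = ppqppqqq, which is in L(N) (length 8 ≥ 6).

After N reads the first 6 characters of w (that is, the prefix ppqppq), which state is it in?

State sequence: A -p-> E -p-> F -q-> D -p-> D -p-> D -q-> E

After reading 6 characters, N is in state E.

E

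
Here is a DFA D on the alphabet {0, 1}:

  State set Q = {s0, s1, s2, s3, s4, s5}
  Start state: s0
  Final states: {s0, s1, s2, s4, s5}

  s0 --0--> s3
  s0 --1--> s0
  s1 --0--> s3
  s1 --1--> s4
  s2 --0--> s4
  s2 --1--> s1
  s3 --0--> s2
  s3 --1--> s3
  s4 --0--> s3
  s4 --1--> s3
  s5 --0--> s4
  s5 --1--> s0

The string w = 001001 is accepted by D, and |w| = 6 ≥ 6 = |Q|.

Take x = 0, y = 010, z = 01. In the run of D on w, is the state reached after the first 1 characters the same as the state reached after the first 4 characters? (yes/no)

yes

Run of D on the first 4 characters of w = 0 0 1 0:
  step 0: s0  (start)
  step 1: s3  (read 0: s0→s3)
  step 2: s2  (read 0: s3→s2)
  step 3: s1  (read 1: s2→s1)
  step 4: s3  (read 0: s1→s3)

After x (step 1): s3. After xy (step 4): s3.
They match, so y = 010 drives D around a cycle from s3 back to itself; pumping y any number of times keeps D in s3 before reading z, and xyⁱz ∈ L(D) for every i ≥ 0.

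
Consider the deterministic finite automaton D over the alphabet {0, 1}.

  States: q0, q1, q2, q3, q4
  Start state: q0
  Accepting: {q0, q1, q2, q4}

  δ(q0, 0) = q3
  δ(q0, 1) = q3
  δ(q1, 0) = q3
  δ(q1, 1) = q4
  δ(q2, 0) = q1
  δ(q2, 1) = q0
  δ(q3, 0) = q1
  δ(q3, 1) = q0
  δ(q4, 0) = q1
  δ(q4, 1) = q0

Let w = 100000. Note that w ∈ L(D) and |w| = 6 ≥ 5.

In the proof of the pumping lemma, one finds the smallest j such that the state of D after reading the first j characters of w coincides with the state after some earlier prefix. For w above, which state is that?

q3

Run of D on w = 1 0 0 0 0 0:
  step 0: q0  (start)
  step 1: q3  (read 1: q0→q3)
  step 2: q1  (read 0: q3→q1)
  step 3: q3  (read 0: q1→q3)   ← first repeat (q3 seen earlier)
  step 4: q1  (read 0: q3→q1)
  step 5: q3  (read 0: q1→q3)
  step 6: q1  (read 0: q3→q1)

The earliest repeat is at step j = 3: D is in q3, which it already visited at step i = 1.
The DFA has 5 states, so the proof of the pumping lemma guarantees a repeated state among the first 5+1 visited; the segment between the two visits is the pumpable y.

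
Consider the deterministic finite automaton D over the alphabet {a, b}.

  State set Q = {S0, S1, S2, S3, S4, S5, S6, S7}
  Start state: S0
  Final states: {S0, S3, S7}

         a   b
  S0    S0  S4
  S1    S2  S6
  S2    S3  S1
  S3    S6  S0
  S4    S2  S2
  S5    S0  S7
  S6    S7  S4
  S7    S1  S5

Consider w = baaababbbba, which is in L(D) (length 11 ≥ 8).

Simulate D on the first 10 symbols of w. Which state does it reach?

State sequence: S0 -b-> S4 -a-> S2 -a-> S3 -a-> S6 -b-> S4 -a-> S2 -b-> S1 -b-> S6 -b-> S4 -b-> S2

After reading 10 characters, D is in state S2.
(This kind of state-tracing is the core of the pumping-lemma construction: with 8 states, pigeonhole forces a repeat within the first 8 steps.)

S2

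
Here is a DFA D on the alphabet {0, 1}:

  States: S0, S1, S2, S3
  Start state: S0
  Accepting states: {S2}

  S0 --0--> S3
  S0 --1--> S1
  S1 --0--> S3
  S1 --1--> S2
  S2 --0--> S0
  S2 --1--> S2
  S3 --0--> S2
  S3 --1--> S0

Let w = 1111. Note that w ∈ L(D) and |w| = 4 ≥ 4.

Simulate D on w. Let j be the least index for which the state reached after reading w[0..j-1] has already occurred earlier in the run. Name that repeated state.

S2

State sequence: S0 -1-> S1 -1-> S2 -1-> S2 -1-> S2
First repeat at step 3: S2 was already visited.

The earliest repeat is at step j = 3: D is in S2, which it already visited at step i = 2.
With |Q| = 4, pigeonhole forces a state repeat no later than step 4; the substring read between the first and second visits to that state can be pumped.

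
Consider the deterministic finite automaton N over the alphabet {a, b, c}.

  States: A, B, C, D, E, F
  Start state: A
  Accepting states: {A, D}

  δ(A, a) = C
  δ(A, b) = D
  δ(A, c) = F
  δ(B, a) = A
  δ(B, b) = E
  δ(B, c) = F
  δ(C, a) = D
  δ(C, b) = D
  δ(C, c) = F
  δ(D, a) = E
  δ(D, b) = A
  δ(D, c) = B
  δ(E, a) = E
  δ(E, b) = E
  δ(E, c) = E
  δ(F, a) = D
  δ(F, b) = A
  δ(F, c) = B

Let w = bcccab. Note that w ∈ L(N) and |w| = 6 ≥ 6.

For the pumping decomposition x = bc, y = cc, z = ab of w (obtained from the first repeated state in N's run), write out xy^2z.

xy^2z = bc·cc·cc·ab = bcccccab.
Reading y = cc takes N from B back to B, so after x·y·y the machine is still in B, and z then leads to the accepting state D. Hence bcccccab ∈ L(N).

bcccccab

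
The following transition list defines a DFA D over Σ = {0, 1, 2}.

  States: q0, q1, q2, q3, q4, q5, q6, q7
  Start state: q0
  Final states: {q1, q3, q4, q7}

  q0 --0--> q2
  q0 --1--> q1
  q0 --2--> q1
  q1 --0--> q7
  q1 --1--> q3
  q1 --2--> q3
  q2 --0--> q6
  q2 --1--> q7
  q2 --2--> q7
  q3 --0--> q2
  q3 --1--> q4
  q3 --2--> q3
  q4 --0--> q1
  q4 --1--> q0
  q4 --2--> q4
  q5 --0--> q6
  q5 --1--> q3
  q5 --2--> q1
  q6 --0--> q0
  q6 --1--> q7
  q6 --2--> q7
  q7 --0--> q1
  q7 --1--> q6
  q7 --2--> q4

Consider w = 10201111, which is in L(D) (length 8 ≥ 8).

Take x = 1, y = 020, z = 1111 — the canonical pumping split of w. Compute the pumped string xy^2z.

10200201111

xy^2z = 1·020·020·1111 = 10200201111.
Reading y = 020 takes D from q1 back to q1, so after x·y·y the machine is still in q1, and z then leads to the accepting state q1. Hence 10200201111 ∈ L(D).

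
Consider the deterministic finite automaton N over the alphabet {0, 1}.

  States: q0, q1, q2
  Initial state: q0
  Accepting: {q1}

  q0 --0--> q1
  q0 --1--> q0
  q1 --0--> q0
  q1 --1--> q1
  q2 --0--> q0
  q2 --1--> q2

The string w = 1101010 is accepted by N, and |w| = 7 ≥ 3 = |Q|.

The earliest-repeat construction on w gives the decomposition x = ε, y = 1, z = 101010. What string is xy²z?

xy^2z = ε·1·1·101010 = 11101010.
Reading y = 1 takes N from q0 back to q0, so after x·y·y the machine is still in q0, and z then leads to the accepting state q1. Hence 11101010 ∈ L(N).

11101010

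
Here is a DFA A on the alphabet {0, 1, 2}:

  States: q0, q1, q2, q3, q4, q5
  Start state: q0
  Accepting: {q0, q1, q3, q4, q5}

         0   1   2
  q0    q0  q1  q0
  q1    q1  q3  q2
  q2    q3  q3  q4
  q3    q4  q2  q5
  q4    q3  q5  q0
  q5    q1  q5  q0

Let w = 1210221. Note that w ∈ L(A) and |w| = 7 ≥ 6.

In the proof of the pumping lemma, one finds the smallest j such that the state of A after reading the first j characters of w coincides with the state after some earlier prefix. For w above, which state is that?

q0

Run of A on w = 1 2 1 0 2 2 1:
  step 0: q0  (start)
  step 1: q1  (read 1: q0→q1)
  step 2: q2  (read 2: q1→q2)
  step 3: q3  (read 1: q2→q3)
  step 4: q4  (read 0: q3→q4)
  step 5: q0  (read 2: q4→q0)   ← first repeat (q0 seen earlier)
  step 6: q0  (read 2: q0→q0)
  step 7: q1  (read 1: q0→q1)

The earliest repeat is at step j = 5: A is in q0, which it already visited at step i = 0.
Since A has 6 states, any run of length ≥ 6 visits 6+1 states, so by pigeonhole some state repeats within the first 6 steps — that repeat gives the pumpable loop.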